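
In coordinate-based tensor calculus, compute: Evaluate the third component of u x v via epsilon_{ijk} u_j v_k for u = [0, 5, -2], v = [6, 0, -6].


(u x v)_3 = sum_{j,k} epsilon_{3jk} u_j v_k. Only permutations of (1,2,3) contribute; the two non-zero terms are:
eps_{312} u_1 v_2 = 1 * 0 * 0 = 0
eps_{321} u_2 v_1 = -1 * 5 * 6 = -30
(u x v)_3 = -30

-30


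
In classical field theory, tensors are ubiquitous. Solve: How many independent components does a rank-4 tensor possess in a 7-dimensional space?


The number of components of a rank-r tensor in d dimensions is d^r.
Here d = 7 and r = 4.
7^4 = 2401

2401


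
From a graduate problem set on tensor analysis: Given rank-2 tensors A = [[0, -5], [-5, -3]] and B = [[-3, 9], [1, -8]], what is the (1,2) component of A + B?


Tensor addition is component-wise: (A + B)_{ij} = A_{ij} + B_{ij}.
A_{12} = -5
B_{12} = 9
(A + B)_{12} = -5 + 9 = 4

4


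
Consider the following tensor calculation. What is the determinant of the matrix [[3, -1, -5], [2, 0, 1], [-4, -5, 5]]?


Expanding along the first row, det(A) = a11*M_11 - a12*M_12 + a13*M_13, where M_1j is the (1,j) minor.
Minor M_11 = 0*5 - 1*-5 = 5
Minor M_12 = 2*5 - 1*-4 = 14
Minor M_13 = 2*-5 - 0*-4 = -10
det = 3*(5) - -1*(14) + -5*(-10)
    = 15 - -14 + 50
    = 79

79


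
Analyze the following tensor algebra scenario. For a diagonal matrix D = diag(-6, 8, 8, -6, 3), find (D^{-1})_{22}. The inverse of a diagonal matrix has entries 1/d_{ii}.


For a diagonal matrix, the inverse has entries (D^{-1})_{ii} = 1/d_{ii}.
The diagonal entries are: d_{11} = -6, d_{22} = 8, d_{33} = 8, d_{44} = -6, d_{55} = 3
We need (D^{-1})_{22} = 1/d_{22} = 1/8 = 1/8

1/8


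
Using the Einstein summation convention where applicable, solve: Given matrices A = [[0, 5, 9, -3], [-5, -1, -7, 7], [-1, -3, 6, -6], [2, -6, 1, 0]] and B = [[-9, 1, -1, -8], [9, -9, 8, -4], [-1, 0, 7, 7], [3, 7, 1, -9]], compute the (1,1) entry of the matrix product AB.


(AB)_{ij} = sum_k A_{ik} B_{kj}.
For i=1, j=1:
A_{11} * B_{11} = 0 * -9 = 0
A_{12} * B_{21} = 5 * 9 = 45
A_{13} * B_{31} = 9 * -1 = -9
A_{14} * B_{41} = -3 * 3 = -9
Sum = 0 + 45 + -9 + -9 = 27

27


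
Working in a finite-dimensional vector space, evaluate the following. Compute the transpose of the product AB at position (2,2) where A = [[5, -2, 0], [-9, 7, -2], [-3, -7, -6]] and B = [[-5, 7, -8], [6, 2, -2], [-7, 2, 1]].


(AB)^T_{ij} = (AB)_{ji} = sum_k A_{jk} B_{ki}.
For i=2, j=2 we need (AB)_{22}:
A_{21} * B_{12} = -9 * 7 = -63
A_{22} * B_{22} = 7 * 2 = 14
A_{23} * B_{32} = -2 * 2 = -4
Sum = -63 + 14 + -4 = -53

-53


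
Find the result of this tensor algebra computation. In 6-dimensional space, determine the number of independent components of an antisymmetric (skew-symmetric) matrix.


An antisymmetric rank-2 tensor satisfies A_{ij} = -A_{ji}, so diagonal entries are zero.
The independent components are the upper-triangular entries: C(n, 2) = n(n-1)/2.
n = 6
C(6, 2) = 6 * 5 / 2 = 30 / 2 = 15

15


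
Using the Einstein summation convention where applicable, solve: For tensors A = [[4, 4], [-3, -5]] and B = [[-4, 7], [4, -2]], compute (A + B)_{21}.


Tensor addition is component-wise: (A + B)_{ij} = A_{ij} + B_{ij}.
A_{21} = -3
B_{21} = 4
(A + B)_{21} = -3 + 4 = 1

1


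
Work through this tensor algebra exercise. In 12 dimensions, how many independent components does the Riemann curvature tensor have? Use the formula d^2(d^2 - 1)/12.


The Riemann tensor in d dimensions has d^2(d^2 - 1)/12 independent components.
d = 12, so d^2 = 144
d^2 - 1 = 143
d^2(d^2 - 1) = 144 * 143 = 20592
Divide by 12: 20592 / 12 = 1716

1716


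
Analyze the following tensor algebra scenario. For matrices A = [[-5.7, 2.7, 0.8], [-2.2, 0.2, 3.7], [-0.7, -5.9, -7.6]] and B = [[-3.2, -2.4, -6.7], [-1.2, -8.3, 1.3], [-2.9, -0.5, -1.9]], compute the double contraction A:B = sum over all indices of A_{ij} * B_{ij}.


A:B = sum over all i,j of A_{ij} * B_{ij}.
Row 1: -5.7*-3.2=18.24, 2.7*-2.4=-6.48, 0.8*-6.7=-5.36 => row sum = 6.4
Row 2: -2.2*-1.2=2.64, 0.2*-8.3=-1.66, 3.7*1.3=4.81 => row sum = 5.79
Row 3: -0.7*-2.9=2.03, -5.9*-0.5=2.95, -7.6*-1.9=14.44 => row sum = 19.42
Total = 6.4 + 5.79 + 19.42 = 31.61

31.61


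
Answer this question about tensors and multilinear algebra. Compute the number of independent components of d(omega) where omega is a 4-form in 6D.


The exterior derivative of a p-form is a (p+1)-form.
Its number of independent components is C(n, p+1).
n = 6, p+1 = 5
C(6, 5) = 6

6


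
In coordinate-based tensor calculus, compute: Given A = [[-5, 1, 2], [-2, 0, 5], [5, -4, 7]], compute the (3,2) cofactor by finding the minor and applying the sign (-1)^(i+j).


To find cofactor C_{32}, delete row 3 and column 2.
The resulting 2x2 submatrix is: [[-5, 2], [-2, 5]]
Minor M_{32} = -5*5 - 2*-2
  = -25 - -4 = -21
Sign = (-1)^(3+2) = (-1)^5 = -1
Cofactor C_{32} = -1 * -21 = 21

21


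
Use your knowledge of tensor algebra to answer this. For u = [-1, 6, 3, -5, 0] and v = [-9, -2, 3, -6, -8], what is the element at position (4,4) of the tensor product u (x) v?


The outer product entry T_{ij} = u_i * v_j.
We need i=4, j=4.
u_4 = -5, v_4 = -6
T_{4,4} = -5 * -6 = 30

30


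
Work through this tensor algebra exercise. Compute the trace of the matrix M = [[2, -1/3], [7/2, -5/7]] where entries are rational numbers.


The trace is the sum of diagonal entries.
Diagonal: M[1,1] = 2, M[2,2] = -5/7
Tr(M) = 2 + -5/7
Computing step by step:
After adding M[1,1]: 2
After adding M[2,2]: 9/7
Tr(M) = 9/7

9/7


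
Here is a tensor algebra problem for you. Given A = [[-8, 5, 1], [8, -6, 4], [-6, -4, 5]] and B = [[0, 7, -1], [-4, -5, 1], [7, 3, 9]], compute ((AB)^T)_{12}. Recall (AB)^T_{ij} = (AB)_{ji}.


(AB)^T_{ij} = (AB)_{ji} = sum_k A_{jk} B_{ki}.
For i=1, j=2 we need (AB)_{21}:
A_{21} * B_{11} = 8 * 0 = 0
A_{22} * B_{21} = -6 * -4 = 24
A_{23} * B_{31} = 4 * 7 = 28
Sum = 0 + 24 + 28 = 52

52


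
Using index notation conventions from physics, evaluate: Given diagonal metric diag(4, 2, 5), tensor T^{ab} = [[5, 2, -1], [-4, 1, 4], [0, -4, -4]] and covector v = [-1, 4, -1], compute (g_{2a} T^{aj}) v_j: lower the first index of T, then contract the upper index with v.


Step 1: lower the first index. For a diagonal metric, g_{ia} T^{aj} = g_{ii} T^{ij} (no sum on i).
g_{22} = 2
S_2{}^1 = 2 * T^{21} = 2 * -4 = -8
S_2{}^2 = 2 * T^{22} = 2 * 1 = 2
S_2{}^3 = 2 * T^{23} = 2 * 4 = 8
Step 2: contract S_2{}^j with v_j.
S_2{}^1 * v_1 = -8 * -1 = 8
S_2{}^2 * v_2 = 2 * 4 = 8
S_2{}^3 * v_3 = 8 * -1 = -8
Result = 8 + 8 + -8 = 8

8


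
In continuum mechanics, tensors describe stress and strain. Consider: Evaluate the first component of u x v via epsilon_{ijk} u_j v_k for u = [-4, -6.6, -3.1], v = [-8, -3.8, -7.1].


(u x v)_1 = sum_{j,k} epsilon_{1jk} u_j v_k. Only permutations of (1,2,3) contribute; the two non-zero terms are:
eps_{123} u_2 v_3 = 1 * -6.6 * -7.1 = 46.86
eps_{132} u_3 v_2 = -1 * -3.1 * -3.8 = -11.78
(u x v)_1 = 35.08

35.08


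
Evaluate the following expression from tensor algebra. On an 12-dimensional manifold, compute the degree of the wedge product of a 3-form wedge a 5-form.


The degree of a wedge product is the sum of the degrees of the individual forms.
Degrees: 3, 5
Total degree = 3 + 5 = 8

8


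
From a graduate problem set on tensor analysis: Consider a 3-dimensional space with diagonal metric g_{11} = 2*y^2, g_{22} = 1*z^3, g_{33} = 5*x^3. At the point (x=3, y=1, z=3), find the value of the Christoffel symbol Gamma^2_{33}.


For a diagonal metric, Gamma^k_{ij} = (1/2) g^{kk} (dg_{ik}/dx_j + dg_{jk}/dx_i - dg_{ij}/dx_k).
The metric is diagonal, so g_{ab} = 0 for a != b.
At the given point: g_{11} = 2, g_{22} = 27, g_{33} = 135
g^{22} = 1/27
dg_{32}/dx_3 = 0 (off-diagonal)
dg_{32}/dx_3 = 0 (off-diagonal)
dg_{33}/dx_2 = dg_{33}/dx_2 = 0
Numerator = 0 + 0 - 0 = 0
Gamma^2_{33} = 0 / (2 * 27) = 0

0


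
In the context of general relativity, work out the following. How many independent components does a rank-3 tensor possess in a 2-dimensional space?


The number of components of a rank-r tensor in d dimensions is d^r.
Here d = 2 and r = 3.
2^3 = 8

8


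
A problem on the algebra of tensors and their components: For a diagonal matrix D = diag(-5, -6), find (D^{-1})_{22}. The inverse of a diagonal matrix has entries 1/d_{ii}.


For a diagonal matrix, the inverse has entries (D^{-1})_{ii} = 1/d_{ii}.
The diagonal entries are: d_{11} = -5, d_{22} = -6
We need (D^{-1})_{22} = 1/d_{22} = 1/-6 = -1/6

-1/6


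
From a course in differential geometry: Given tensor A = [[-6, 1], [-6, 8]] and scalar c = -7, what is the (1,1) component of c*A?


Scalar multiplication: (cA)_{ij} = c * A_{ij}.
c = -7
A_{11} = -6
(cA)_{11} = -7 * -6 = 42

42


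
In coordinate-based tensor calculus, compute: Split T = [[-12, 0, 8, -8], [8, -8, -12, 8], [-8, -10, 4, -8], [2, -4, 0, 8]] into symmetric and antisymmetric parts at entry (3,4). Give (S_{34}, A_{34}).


T_{34} = -8
T_{43} = 0
S_{34} = (-8 + 0)/2 = -8/2 = -4
A_{34} = (-8 - 0)/2 = -8/2 = -4
Check: S + A = -4 + -4 = -8 = T_{34}.

(-4, -4)


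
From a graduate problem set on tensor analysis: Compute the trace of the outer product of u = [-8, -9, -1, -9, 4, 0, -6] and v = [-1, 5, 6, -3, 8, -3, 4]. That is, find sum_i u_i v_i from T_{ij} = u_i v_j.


The outer product gives T_{ij} = u_i v_j.
The trace (contraction) is Tr(T) = sum_i T_{ii} = sum_i u_i v_i.
Diagonal entries:
T_{11} = u_1 * v_1 = -8 * -1 = 8
T_{22} = u_2 * v_2 = -9 * 5 = -45
T_{33} = u_3 * v_3 = -1 * 6 = -6
T_{44} = u_4 * v_4 = -9 * -3 = 27
T_{55} = u_5 * v_5 = 4 * 8 = 32
T_{66} = u_6 * v_6 = 0 * -3 = 0
T_{77} = u_7 * v_7 = -6 * 4 = -24
Tr(T) = 8 + -45 + -6 + 27 + 32 + 0 + -24 = -8

-8


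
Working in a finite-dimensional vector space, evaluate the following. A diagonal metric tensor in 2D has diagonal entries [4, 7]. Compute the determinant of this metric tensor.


For a diagonal metric, the determinant is the product of diagonal entries.
Diagonal entries: 4, 7
det(g) = 4 * 7 = 28

28


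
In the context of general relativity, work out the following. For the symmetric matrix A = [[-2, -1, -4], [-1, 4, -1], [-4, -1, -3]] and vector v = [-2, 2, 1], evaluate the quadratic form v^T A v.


First compute Av:
(Av)_1 = -2*-2 + -1*2 + -4*1 = -2
(Av)_2 = -1*-2 + 4*2 + -1*1 = 9
(Av)_3 = -4*-2 + -1*2 + -3*1 = 3
Av = [-2, 9, 3]
Then v^T (Av) = -2*-2 + 2*9 + 1*3
= 4 + 18 + 3 = 25

25


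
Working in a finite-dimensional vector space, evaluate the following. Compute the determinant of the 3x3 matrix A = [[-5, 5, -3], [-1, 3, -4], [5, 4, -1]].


Expanding along the first row, det(A) = a11*M_11 - a12*M_12 + a13*M_13, where M_1j is the (1,j) minor.
Minor M_11 = 3*-1 - -4*4 = 13
Minor M_12 = -1*-1 - -4*5 = 21
Minor M_13 = -1*4 - 3*5 = -19
det = -5*(13) - 5*(21) + -3*(-19)
    = -65 - 105 + 57
    = -113

-113


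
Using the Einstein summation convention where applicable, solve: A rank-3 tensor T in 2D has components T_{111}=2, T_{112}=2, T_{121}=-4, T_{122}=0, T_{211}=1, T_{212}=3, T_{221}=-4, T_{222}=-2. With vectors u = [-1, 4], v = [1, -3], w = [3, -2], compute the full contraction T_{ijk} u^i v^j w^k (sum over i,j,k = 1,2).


S = sum over i,j,k of T_{ijk} u_i v_j w_k. Expanding all 8 terms:
T_{111}*u_1*v_1*w_1 = 2*-1*1*3 = -6  (running total: -6)
T_{112}*u_1*v_1*w_2 = 2*-1*1*-2 = 4  (running total: -2)
T_{121}*u_1*v_2*w_1 = -4*-1*-3*3 = -36  (running total: -38)
T_{122}*u_1*v_2*w_2 = 0*-1*-3*-2 = 0  (running total: -38)
T_{211}*u_2*v_1*w_1 = 1*4*1*3 = 12  (running total: -26)
T_{212}*u_2*v_1*w_2 = 3*4*1*-2 = -24  (running total: -50)
T_{221}*u_2*v_2*w_1 = -4*4*-3*3 = 144  (running total: 94)
T_{222}*u_2*v_2*w_2 = -2*4*-3*-2 = -48  (running total: 46)
S = 46

46


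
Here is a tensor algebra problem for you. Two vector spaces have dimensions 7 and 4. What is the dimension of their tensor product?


The dimension of a tensor product is the product of dimensions.
dim(V) = 7, dim(W) = 4
dim(V (x) W) = 7 * 4 = 28

28


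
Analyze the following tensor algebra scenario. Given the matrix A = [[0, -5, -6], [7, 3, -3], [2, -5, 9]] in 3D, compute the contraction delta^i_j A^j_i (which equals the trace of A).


The contraction (trace) of a rank-2 tensor is the sum of its diagonal elements.
Diagonal entries: A[1,1] = 0, A[2,2] = 3, A[3,3] = 9
Tr(A) = 0 + 3 + 9 = 12

12


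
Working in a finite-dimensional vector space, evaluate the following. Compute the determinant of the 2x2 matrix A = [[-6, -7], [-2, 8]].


For a 2x2 matrix [[a, b], [c, d]], det = a*d - b*c.
a = -6, b = -7, c = -2, d = 8
a*d = -6 * 8 = -48
b*c = -7 * -2 = 14
det = -48 - 14 = -62

-62


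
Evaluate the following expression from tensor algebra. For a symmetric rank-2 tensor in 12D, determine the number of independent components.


A symmetric rank-2 tensor in d dimensions has d(d+1)/2 independent components.
d = 12
d(d+1)/2 = 12 * 13 / 2 = 156 / 2 = 78

78


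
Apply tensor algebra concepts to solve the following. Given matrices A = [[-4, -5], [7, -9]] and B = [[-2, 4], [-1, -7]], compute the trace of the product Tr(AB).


Tr(AB) = sum_i (AB)_{ii} where (AB)_{ii} = sum_k A_{ik} B_{ki}.
(AB)_{11} = -4*-2 + -5*-1 = 13
(AB)_{22} = 7*4 + -9*-7 = 91
Tr(AB) = 13 + 91 = 104

104


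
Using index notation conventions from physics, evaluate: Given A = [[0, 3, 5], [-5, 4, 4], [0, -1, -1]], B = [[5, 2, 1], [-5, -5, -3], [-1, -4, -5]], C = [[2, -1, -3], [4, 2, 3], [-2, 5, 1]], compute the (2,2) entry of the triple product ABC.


(ABC)_{22} = sum_m (AB)_{2m} C_{m2}. First compute row 2 of AB.
(AB)_{21} = -5*5 + 4*-5 + 4*-1 = -49
(AB)_{22} = -5*2 + 4*-5 + 4*-4 = -46
(AB)_{23} = -5*1 + 4*-3 + 4*-5 = -37
Now contract with column 2 of C:
(AB)_{21} * C_{12} = -49 * -1 = 49
(AB)_{22} * C_{22} = -46 * 2 = -92
(AB)_{23} * C_{32} = -37 * 5 = -185
(ABC)_{22} = 49 + -92 + -185 = -228

-228


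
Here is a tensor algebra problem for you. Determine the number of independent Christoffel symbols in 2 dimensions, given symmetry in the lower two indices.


Christoffel symbols Gamma^k_{ij} are symmetric in i,j, so there are d * d(d+1)/2 independent symbols.
d = 2
d(d+1)/2 = 2 * 3 / 2 = 3
Total = 2 * 3 = 6

6


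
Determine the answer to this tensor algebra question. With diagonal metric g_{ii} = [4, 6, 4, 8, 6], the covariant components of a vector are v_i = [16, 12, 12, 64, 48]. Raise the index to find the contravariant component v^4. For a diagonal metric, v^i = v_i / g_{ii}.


To raise an index with a diagonal metric: v^i = v_i / g_{ii}.
For index 4: v_4 = 64, g_{44} = 8
v^4 = 64 / 8 = 8

8


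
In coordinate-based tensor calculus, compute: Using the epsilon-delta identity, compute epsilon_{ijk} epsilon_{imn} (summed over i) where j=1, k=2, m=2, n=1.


Using the identity: epsilon_{ijk} epsilon_{imn} = delta_{jm} delta_{kn} - delta_{jn} delta_{km}.
delta_{12} = 0
delta_{21} = 0
delta_{11} = 1
delta_{22} = 1
Result = 0 * 0 - 1 * 1 = 0 - 1 = -1

-1


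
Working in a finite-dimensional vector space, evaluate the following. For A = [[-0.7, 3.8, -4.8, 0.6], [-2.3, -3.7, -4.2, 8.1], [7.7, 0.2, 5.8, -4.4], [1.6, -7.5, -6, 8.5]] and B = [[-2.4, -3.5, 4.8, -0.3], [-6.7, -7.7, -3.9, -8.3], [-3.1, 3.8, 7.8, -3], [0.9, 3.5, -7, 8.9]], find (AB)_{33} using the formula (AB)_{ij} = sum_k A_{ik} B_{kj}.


(AB)_{ij} = sum_k A_{ik} B_{kj}.
For i=3, j=3:
A_{31} * B_{13} = 7.7 * 4.8 = 36.96
A_{32} * B_{23} = 0.2 * -3.9 = -0.78
A_{33} * B_{33} = 5.8 * 7.8 = 45.24
A_{34} * B_{43} = -4.4 * -7 = 30.8
Sum = 36.96 + -0.78 + 45.24 + 30.8 = 112.22

112.22


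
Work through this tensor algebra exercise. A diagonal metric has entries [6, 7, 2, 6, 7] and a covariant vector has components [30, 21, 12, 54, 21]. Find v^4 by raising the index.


To raise an index with a diagonal metric: v^i = v_i / g_{ii}.
For index 4: v_4 = 54, g_{44} = 6
v^4 = 54 / 6 = 9

9


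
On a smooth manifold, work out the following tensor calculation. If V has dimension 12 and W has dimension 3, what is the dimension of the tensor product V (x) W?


The dimension of a tensor product is the product of dimensions.
dim(V) = 12, dim(W) = 3
dim(V (x) W) = 12 * 3 = 36

36


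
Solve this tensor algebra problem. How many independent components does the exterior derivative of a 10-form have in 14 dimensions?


The exterior derivative of a p-form is a (p+1)-form.
Its number of independent components is C(n, p+1).
n = 14, p+1 = 11
C(14, 11) = 364

364


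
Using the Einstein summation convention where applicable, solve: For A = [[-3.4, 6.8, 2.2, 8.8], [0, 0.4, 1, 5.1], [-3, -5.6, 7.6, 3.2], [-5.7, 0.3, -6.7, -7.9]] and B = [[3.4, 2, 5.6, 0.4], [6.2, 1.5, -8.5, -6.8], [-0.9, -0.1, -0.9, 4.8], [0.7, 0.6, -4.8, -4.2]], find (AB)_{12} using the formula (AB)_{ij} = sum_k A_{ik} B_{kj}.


(AB)_{ij} = sum_k A_{ik} B_{kj}.
For i=1, j=2:
A_{11} * B_{12} = -3.4 * 2 = -6.8
A_{12} * B_{22} = 6.8 * 1.5 = 10.2
A_{13} * B_{32} = 2.2 * -0.1 = -0.22
A_{14} * B_{42} = 8.8 * 0.6 = 5.28
Sum = -6.8 + 10.2 + -0.22 + 5.28 = 8.46

8.46


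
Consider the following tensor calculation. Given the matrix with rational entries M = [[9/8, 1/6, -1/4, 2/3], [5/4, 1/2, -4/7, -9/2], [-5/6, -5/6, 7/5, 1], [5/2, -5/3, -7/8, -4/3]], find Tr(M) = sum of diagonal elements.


The trace is the sum of diagonal entries.
Diagonal: M[1,1] = 9/8, M[2,2] = 1/2, M[3,3] = 7/5, M[4,4] = -4/3
Tr(M) = 9/8 + 1/2 + 7/5 + -4/3
Computing step by step:
After adding M[1,1]: 9/8
After adding M[2,2]: 13/8
After adding M[3,3]: 121/40
After adding M[4,4]: 203/120
Tr(M) = 203/120

203/120


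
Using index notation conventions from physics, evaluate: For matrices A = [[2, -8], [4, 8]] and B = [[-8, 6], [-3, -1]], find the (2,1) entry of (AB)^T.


(AB)^T_{ij} = (AB)_{ji} = sum_k A_{jk} B_{ki}.
For i=2, j=1 we need (AB)_{12}:
A_{11} * B_{12} = 2 * 6 = 12
A_{12} * B_{22} = -8 * -1 = 8
Sum = 12 + 8 = 20

20


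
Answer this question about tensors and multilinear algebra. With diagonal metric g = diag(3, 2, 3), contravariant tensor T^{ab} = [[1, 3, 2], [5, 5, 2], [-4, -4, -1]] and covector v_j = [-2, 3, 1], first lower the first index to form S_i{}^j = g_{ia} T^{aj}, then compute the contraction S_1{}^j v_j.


Step 1: lower the first index. For a diagonal metric, g_{ia} T^{aj} = g_{ii} T^{ij} (no sum on i).
g_{11} = 3
S_1{}^1 = 3 * T^{11} = 3 * 1 = 3
S_1{}^2 = 3 * T^{12} = 3 * 3 = 9
S_1{}^3 = 3 * T^{13} = 3 * 2 = 6
Step 2: contract S_1{}^j with v_j.
S_1{}^1 * v_1 = 3 * -2 = -6
S_1{}^2 * v_2 = 9 * 3 = 27
S_1{}^3 * v_3 = 6 * 1 = 6
Result = -6 + 27 + 6 = 27

27


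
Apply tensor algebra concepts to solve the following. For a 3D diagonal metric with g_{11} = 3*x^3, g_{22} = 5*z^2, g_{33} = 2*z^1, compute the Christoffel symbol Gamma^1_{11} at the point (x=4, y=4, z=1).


For a diagonal metric, Gamma^k_{ij} = (1/2) g^{kk} (dg_{ik}/dx_j + dg_{jk}/dx_i - dg_{ij}/dx_k).
The metric is diagonal, so g_{ab} = 0 for a != b.
At the given point: g_{11} = 192, g_{22} = 5, g_{33} = 2
g^{11} = 1/192
dg_{11}/dx_1 = dg_{11}/dx_1 = 144
dg_{11}/dx_1 = dg_{11}/dx_1 = 144
dg_{11}/dx_1 = dg_{11}/dx_1 = 144
Numerator = 144 + 144 - 144 = 144
Gamma^1_{11} = 144 / (2 * 192) = 3/8

3/8


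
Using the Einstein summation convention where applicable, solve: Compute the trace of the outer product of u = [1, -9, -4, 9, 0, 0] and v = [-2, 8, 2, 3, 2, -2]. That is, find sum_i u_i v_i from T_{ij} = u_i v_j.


The outer product gives T_{ij} = u_i v_j.
The trace (contraction) is Tr(T) = sum_i T_{ii} = sum_i u_i v_i.
Diagonal entries:
T_{11} = u_1 * v_1 = 1 * -2 = -2
T_{22} = u_2 * v_2 = -9 * 8 = -72
T_{33} = u_3 * v_3 = -4 * 2 = -8
T_{44} = u_4 * v_4 = 9 * 3 = 27
T_{55} = u_5 * v_5 = 0 * 2 = 0
T_{66} = u_6 * v_6 = 0 * -2 = 0
Tr(T) = -2 + -72 + -8 + 27 + 0 + 0 = -55

-55


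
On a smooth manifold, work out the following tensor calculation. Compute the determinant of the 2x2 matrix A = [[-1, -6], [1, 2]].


For a 2x2 matrix [[a, b], [c, d]], det = a*d - b*c.
a = -1, b = -6, c = 1, d = 2
a*d = -1 * 2 = -2
b*c = -6 * 1 = -6
det = -2 - -6 = 4

4


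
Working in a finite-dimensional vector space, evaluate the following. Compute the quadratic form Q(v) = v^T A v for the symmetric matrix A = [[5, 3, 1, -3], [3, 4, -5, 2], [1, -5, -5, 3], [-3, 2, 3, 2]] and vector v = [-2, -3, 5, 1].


First compute Av:
(Av)_1 = 5*-2 + 3*-3 + 1*5 + -3*1 = -17
(Av)_2 = 3*-2 + 4*-3 + -5*5 + 2*1 = -41
(Av)_3 = 1*-2 + -5*-3 + -5*5 + 3*1 = -9
(Av)_4 = -3*-2 + 2*-3 + 3*5 + 2*1 = 17
Av = [-17, -41, -9, 17]
Then v^T (Av) = -2*-17 + -3*-41 + 5*-9 + 1*17
= 34 + 123 + -45 + 17 = 129

129


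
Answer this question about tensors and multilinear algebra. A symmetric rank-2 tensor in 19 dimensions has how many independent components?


A symmetric rank-2 tensor in d dimensions has d(d+1)/2 independent components.
d = 19
d(d+1)/2 = 19 * 20 / 2 = 380 / 2 = 190

190


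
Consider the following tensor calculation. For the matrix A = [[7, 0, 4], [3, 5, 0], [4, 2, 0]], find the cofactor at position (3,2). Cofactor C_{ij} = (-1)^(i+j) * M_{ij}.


To find cofactor C_{32}, delete row 3 and column 2.
The resulting 2x2 submatrix is: [[7, 4], [3, 0]]
Minor M_{32} = 7*0 - 4*3
  = 0 - 12 = -12
Sign = (-1)^(3+2) = (-1)^5 = -1
Cofactor C_{32} = -1 * -12 = 12

12


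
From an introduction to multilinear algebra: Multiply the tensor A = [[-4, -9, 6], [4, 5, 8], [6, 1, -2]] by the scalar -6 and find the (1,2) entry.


Scalar multiplication: (cA)_{ij} = c * A_{ij}.
c = -6
A_{12} = -9
(cA)_{12} = -6 * -9 = 54

54


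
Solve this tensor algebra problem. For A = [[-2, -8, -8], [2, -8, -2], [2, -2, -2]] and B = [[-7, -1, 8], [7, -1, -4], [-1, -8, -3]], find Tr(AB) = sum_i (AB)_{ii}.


Tr(AB) = sum_i (AB)_{ii} where (AB)_{ii} = sum_k A_{ik} B_{ki}.
(AB)_{11} = -2*-7 + -8*7 + -8*-1 = -34
(AB)_{22} = 2*-1 + -8*-1 + -2*-8 = 22
(AB)_{33} = 2*8 + -2*-4 + -2*-3 = 30
Tr(AB) = -34 + 22 + 30 = 18

18


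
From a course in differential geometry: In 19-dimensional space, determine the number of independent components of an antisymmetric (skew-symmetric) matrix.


An antisymmetric rank-2 tensor satisfies A_{ij} = -A_{ji}, so diagonal entries are zero.
The independent components are the upper-triangular entries: C(n, 2) = n(n-1)/2.
n = 19
C(19, 2) = 19 * 18 / 2 = 342 / 2 = 171

171


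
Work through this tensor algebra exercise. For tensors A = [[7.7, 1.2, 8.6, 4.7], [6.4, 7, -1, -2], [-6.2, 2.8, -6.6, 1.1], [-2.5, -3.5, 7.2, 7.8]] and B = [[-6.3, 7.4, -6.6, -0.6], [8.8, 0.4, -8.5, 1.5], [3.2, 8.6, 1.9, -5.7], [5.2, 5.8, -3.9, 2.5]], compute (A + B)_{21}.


Tensor addition is component-wise: (A + B)_{ij} = A_{ij} + B_{ij}.
A_{21} = 6.4
B_{21} = 8.8
(A + B)_{21} = 6.4 + 8.8 = 15.2

15.2


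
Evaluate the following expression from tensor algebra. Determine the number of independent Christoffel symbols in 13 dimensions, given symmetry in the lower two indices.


Christoffel symbols Gamma^k_{ij} are symmetric in i,j, so there are d * d(d+1)/2 independent symbols.
d = 13
d(d+1)/2 = 13 * 14 / 2 = 91
Total = 13 * 91 = 1183

1183


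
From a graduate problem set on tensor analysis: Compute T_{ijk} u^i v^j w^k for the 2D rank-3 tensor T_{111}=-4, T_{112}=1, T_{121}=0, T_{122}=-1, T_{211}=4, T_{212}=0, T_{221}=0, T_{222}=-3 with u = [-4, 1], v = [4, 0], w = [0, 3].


S = sum over i,j,k of T_{ijk} u_i v_j w_k. Expanding all 8 terms:
T_{111}*u_1*v_1*w_1 = -4*-4*4*0 = 0  (running total: 0)
T_{112}*u_1*v_1*w_2 = 1*-4*4*3 = -48  (running total: -48)
T_{121}*u_1*v_2*w_1 = 0*-4*0*0 = 0  (running total: -48)
T_{122}*u_1*v_2*w_2 = -1*-4*0*3 = 0  (running total: -48)
T_{211}*u_2*v_1*w_1 = 4*1*4*0 = 0  (running total: -48)
T_{212}*u_2*v_1*w_2 = 0*1*4*3 = 0  (running total: -48)
T_{221}*u_2*v_2*w_1 = 0*1*0*0 = 0  (running total: -48)
T_{222}*u_2*v_2*w_2 = -3*1*0*3 = 0  (running total: -48)
S = -48

-48


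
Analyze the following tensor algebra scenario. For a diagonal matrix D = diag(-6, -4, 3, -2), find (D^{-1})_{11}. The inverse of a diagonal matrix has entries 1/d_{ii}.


For a diagonal matrix, the inverse has entries (D^{-1})_{ii} = 1/d_{ii}.
The diagonal entries are: d_{11} = -6, d_{22} = -4, d_{33} = 3, d_{44} = -2
We need (D^{-1})_{11} = 1/d_{11} = 1/-6 = -1/6

-1/6


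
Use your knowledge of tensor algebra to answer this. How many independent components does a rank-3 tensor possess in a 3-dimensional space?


The number of components of a rank-r tensor in d dimensions is d^r.
Here d = 3 and r = 3.
3^3 = 27

27


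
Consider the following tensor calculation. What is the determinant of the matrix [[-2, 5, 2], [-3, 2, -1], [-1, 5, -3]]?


Expanding along the first row, det(A) = a11*M_11 - a12*M_12 + a13*M_13, where M_1j is the (1,j) minor.
Minor M_11 = 2*-3 - -1*5 = -1
Minor M_12 = -3*-3 - -1*-1 = 8
Minor M_13 = -3*5 - 2*-1 = -13
det = -2*(-1) - 5*(8) + 2*(-13)
    = 2 - 40 + -26
    = -64

-64


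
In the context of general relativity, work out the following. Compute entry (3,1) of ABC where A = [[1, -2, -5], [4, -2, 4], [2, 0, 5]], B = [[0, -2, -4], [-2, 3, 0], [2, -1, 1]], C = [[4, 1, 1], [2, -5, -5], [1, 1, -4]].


(ABC)_{31} = sum_m (AB)_{3m} C_{m1}. First compute row 3 of AB.
(AB)_{31} = 2*0 + 0*-2 + 5*2 = 10
(AB)_{32} = 2*-2 + 0*3 + 5*-1 = -9
(AB)_{33} = 2*-4 + 0*0 + 5*1 = -3
Now contract with column 1 of C:
(AB)_{31} * C_{11} = 10 * 4 = 40
(AB)_{32} * C_{21} = -9 * 2 = -18
(AB)_{33} * C_{31} = -3 * 1 = -3
(ABC)_{31} = 40 + -18 + -3 = 19

19


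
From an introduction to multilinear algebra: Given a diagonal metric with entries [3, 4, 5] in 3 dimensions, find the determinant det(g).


For a diagonal metric, the determinant is the product of diagonal entries.
Diagonal entries: 3, 4, 5
det(g) = 3 * 4 * 5 = 60

60


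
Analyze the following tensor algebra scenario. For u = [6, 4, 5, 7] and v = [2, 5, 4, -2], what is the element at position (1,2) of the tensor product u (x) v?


The outer product entry T_{ij} = u_i * v_j.
We need i=1, j=2.
u_1 = 6, v_2 = 5
T_{1,2} = 6 * 5 = 30

30


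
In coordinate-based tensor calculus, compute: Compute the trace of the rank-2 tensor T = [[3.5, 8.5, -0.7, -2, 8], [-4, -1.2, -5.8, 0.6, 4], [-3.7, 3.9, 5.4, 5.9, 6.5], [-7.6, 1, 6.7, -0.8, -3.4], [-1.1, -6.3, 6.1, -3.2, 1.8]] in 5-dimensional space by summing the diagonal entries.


The contraction (trace) of a rank-2 tensor is the sum of its diagonal elements.
Diagonal entries: A[1,1] = 3.5, A[2,2] = -1.2, A[3,3] = 5.4, A[4,4] = -0.8, A[5,5] = 1.8
Tr(A) = 3.5 + -1.2 + 5.4 + -0.8 + 1.8 = 8.7

8.7


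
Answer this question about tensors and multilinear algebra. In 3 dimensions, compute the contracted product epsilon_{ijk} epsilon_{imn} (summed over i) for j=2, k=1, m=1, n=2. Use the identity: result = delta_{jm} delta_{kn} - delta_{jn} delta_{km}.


Using the identity: epsilon_{ijk} epsilon_{imn} = delta_{jm} delta_{kn} - delta_{jn} delta_{km}.
delta_{21} = 0
delta_{12} = 0
delta_{22} = 1
delta_{11} = 1
Result = 0 * 0 - 1 * 1 = 0 - 1 = -1

-1


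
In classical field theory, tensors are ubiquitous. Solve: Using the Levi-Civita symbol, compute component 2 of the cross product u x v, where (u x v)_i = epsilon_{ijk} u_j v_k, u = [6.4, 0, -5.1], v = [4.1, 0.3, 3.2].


(u x v)_2 = sum_{j,k} epsilon_{2jk} u_j v_k. Only permutations of (1,2,3) contribute; the two non-zero terms are:
eps_{213} u_1 v_3 = -1 * 6.4 * 3.2 = -20.48
eps_{231} u_3 v_1 = 1 * -5.1 * 4.1 = -20.91
(u x v)_2 = -41.39

-41.39


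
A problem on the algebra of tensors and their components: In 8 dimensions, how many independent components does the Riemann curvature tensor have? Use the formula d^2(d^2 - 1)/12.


The Riemann tensor in d dimensions has d^2(d^2 - 1)/12 independent components.
d = 8, so d^2 = 64
d^2 - 1 = 63
d^2(d^2 - 1) = 64 * 63 = 4032
Divide by 12: 4032 / 12 = 336

336


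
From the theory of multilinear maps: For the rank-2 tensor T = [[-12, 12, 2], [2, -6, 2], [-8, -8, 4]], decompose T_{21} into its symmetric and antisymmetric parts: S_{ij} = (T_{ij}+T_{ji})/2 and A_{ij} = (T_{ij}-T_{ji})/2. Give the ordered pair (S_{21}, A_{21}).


T_{21} = 2
T_{12} = 12
S_{21} = (2 + 12)/2 = 14/2 = 7
A_{21} = (2 - 12)/2 = -10/2 = -5
Check: S + A = 7 + -5 = 2 = T_{21}.

(7, -5)


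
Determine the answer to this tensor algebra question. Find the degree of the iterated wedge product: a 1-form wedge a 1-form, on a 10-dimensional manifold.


The degree of a wedge product is the sum of the degrees of the individual forms.
Degrees: 1, 1
Total degree = 1 + 1 = 2

2


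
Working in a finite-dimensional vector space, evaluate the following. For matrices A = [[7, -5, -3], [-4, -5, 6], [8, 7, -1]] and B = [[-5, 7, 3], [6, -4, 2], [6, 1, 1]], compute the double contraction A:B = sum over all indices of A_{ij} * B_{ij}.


A:B = sum over all i,j of A_{ij} * B_{ij}.
Row 1: 7*-5=-35, -5*7=-35, -3*3=-9 => row sum = -79
Row 2: -4*6=-24, -5*-4=20, 6*2=12 => row sum = 8
Row 3: 8*6=48, 7*1=7, -1*1=-1 => row sum = 54
Total = -79 + 8 + 54 = -17

-17


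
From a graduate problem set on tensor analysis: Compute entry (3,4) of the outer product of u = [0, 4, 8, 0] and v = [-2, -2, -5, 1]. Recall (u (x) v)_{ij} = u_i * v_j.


The outer product entry T_{ij} = u_i * v_j.
We need i=3, j=4.
u_3 = 8, v_4 = 1
T_{3,4} = 8 * 1 = 8

8


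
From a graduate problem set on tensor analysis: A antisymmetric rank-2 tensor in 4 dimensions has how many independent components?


A antisymmetric rank-2 tensor in d dimensions has d(d-1)/2 independent components.
d = 4
d(d-1)/2 = 4 * 3 / 2 = 12 / 2 = 6

6


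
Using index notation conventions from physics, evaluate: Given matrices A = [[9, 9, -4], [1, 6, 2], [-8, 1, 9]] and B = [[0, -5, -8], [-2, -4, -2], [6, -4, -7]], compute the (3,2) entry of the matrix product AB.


(AB)_{ij} = sum_k A_{ik} B_{kj}.
For i=3, j=2:
A_{31} * B_{12} = -8 * -5 = 40
A_{32} * B_{22} = 1 * -4 = -4
A_{33} * B_{32} = 9 * -4 = -36
Sum = 40 + -4 + -36 = 0

0


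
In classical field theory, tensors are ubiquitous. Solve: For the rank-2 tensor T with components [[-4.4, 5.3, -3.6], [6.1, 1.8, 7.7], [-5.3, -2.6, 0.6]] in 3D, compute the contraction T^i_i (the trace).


The contraction (trace) of a rank-2 tensor is the sum of its diagonal elements.
Diagonal entries: A[1,1] = -4.4, A[2,2] = 1.8, A[3,3] = 0.6
Tr(A) = -4.4 + 1.8 + 0.6 = -2

-2


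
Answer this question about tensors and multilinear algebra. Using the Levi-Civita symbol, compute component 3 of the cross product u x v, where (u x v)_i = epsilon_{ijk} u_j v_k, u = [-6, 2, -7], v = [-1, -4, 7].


(u x v)_3 = sum_{j,k} epsilon_{3jk} u_j v_k. Only permutations of (1,2,3) contribute; the two non-zero terms are:
eps_{312} u_1 v_2 = 1 * -6 * -4 = 24
eps_{321} u_2 v_1 = -1 * 2 * -1 = 2
(u x v)_3 = 26

26


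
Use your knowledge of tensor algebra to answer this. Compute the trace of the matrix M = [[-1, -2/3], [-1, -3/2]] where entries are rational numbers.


The trace is the sum of diagonal entries.
Diagonal: M[1,1] = -1, M[2,2] = -3/2
Tr(M) = -1 + -3/2
Computing step by step:
After adding M[1,1]: -1
After adding M[2,2]: -5/2
Tr(M) = -5/2

-5/2


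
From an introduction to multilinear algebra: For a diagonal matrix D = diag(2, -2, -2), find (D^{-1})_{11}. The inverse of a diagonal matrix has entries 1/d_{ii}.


For a diagonal matrix, the inverse has entries (D^{-1})_{ii} = 1/d_{ii}.
The diagonal entries are: d_{11} = 2, d_{22} = -2, d_{33} = -2
We need (D^{-1})_{11} = 1/d_{11} = 1/2 = 1/2

1/2


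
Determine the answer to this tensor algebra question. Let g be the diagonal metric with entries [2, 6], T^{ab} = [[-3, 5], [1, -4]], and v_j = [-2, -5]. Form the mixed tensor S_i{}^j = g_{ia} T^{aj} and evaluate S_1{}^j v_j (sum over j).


Step 1: lower the first index. For a diagonal metric, g_{ia} T^{aj} = g_{ii} T^{ij} (no sum on i).
g_{11} = 2
S_1{}^1 = 2 * T^{11} = 2 * -3 = -6
S_1{}^2 = 2 * T^{12} = 2 * 5 = 10
Step 2: contract S_1{}^j with v_j.
S_1{}^1 * v_1 = -6 * -2 = 12
S_1{}^2 * v_2 = 10 * -5 = -50
Result = 12 + -50 = -38

-38


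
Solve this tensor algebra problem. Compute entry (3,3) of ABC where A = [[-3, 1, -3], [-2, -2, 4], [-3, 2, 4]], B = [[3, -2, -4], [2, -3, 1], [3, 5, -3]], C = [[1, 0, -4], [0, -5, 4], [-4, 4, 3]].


(ABC)_{33} = sum_m (AB)_{3m} C_{m3}. First compute row 3 of AB.
(AB)_{31} = -3*3 + 2*2 + 4*3 = 7
(AB)_{32} = -3*-2 + 2*-3 + 4*5 = 20
(AB)_{33} = -3*-4 + 2*1 + 4*-3 = 2
Now contract with column 3 of C:
(AB)_{31} * C_{13} = 7 * -4 = -28
(AB)_{32} * C_{23} = 20 * 4 = 80
(AB)_{33} * C_{33} = 2 * 3 = 6
(ABC)_{33} = -28 + 80 + 6 = 58

58


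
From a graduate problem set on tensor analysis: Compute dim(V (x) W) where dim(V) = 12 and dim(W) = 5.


The dimension of a tensor product is the product of dimensions.
dim(V) = 12, dim(W) = 5
dim(V (x) W) = 12 * 5 = 60

60


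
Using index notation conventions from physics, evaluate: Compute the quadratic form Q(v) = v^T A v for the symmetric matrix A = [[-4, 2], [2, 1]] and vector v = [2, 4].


First compute Av:
(Av)_1 = -4*2 + 2*4 = 0
(Av)_2 = 2*2 + 1*4 = 8
Av = [0, 8]
Then v^T (Av) = 2*0 + 4*8
= 0 + 32 = 32

32


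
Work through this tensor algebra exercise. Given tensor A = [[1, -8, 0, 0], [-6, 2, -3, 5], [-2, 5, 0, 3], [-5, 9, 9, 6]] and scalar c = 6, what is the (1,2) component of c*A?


Scalar multiplication: (cA)_{ij} = c * A_{ij}.
c = 6
A_{12} = -8
(cA)_{12} = 6 * -8 = -48

-48


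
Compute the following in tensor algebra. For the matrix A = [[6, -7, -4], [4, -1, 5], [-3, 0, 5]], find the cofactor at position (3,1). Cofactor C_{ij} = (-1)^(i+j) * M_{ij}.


To find cofactor C_{31}, delete row 3 and column 1.
The resulting 2x2 submatrix is: [[-7, -4], [-1, 5]]
Minor M_{31} = -7*5 - -4*-1
  = -35 - 4 = -39
Sign = (-1)^(3+1) = (-1)^4 = 1
Cofactor C_{31} = 1 * -39 = -39

-39


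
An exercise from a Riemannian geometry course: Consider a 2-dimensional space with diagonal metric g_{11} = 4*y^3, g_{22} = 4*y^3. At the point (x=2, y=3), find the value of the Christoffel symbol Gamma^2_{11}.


For a diagonal metric, Gamma^k_{ij} = (1/2) g^{kk} (dg_{ik}/dx_j + dg_{jk}/dx_i - dg_{ij}/dx_k).
The metric is diagonal, so g_{ab} = 0 for a != b.
At the given point: g_{11} = 108, g_{22} = 108
g^{22} = 1/108
dg_{12}/dx_1 = 0 (off-diagonal)
dg_{12}/dx_1 = 0 (off-diagonal)
dg_{11}/dx_2 = dg_{11}/dx_2 = 108
Numerator = 0 + 0 - 108 = -108
Gamma^2_{11} = -108 / (2 * 108) = -1/2

-1/2


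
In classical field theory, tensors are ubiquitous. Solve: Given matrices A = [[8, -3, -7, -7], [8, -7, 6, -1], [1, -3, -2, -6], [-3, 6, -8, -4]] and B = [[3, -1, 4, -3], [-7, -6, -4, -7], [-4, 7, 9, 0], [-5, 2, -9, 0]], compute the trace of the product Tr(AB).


Tr(AB) = sum_i (AB)_{ii} where (AB)_{ii} = sum_k A_{ik} B_{ki}.
(AB)_{11} = 8*3 + -3*-7 + -7*-4 + -7*-5 = 108
(AB)_{22} = 8*-1 + -7*-6 + 6*7 + -1*2 = 74
(AB)_{33} = 1*4 + -3*-4 + -2*9 + -6*-9 = 52
(AB)_{44} = -3*-3 + 6*-7 + -8*0 + -4*0 = -33
Tr(AB) = 108 + 74 + 52 + -33 = 201

201


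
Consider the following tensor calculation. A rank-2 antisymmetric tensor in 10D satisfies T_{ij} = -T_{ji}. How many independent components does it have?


An antisymmetric rank-2 tensor satisfies A_{ij} = -A_{ji}, so diagonal entries are zero.
The independent components are the upper-triangular entries: C(n, 2) = n(n-1)/2.
n = 10
C(10, 2) = 10 * 9 / 2 = 90 / 2 = 45

45


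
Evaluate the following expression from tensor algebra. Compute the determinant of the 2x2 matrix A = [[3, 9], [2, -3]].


For a 2x2 matrix [[a, b], [c, d]], det = a*d - b*c.
a = 3, b = 9, c = 2, d = -3
a*d = 3 * -3 = -9
b*c = 9 * 2 = 18
det = -9 - 18 = -27

-27


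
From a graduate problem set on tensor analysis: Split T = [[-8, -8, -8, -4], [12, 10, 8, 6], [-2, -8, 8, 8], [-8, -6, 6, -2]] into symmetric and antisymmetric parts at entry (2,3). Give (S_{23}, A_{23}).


T_{23} = 8
T_{32} = -8
S_{23} = (8 + -8)/2 = 0/2 = 0
A_{23} = (8 - -8)/2 = 16/2 = 8
Check: S + A = 0 + 8 = 8 = T_{23}.

(0, 8)


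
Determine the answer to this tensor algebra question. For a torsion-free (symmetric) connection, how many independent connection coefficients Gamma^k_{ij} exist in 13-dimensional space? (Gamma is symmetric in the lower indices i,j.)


Christoffel symbols Gamma^k_{ij} are symmetric in i,j, so there are d * d(d+1)/2 independent symbols.
d = 13
d(d+1)/2 = 13 * 14 / 2 = 91
Total = 13 * 91 = 1183

1183


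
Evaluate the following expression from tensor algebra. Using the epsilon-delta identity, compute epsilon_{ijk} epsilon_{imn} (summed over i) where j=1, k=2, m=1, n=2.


Using the identity: epsilon_{ijk} epsilon_{imn} = delta_{jm} delta_{kn} - delta_{jn} delta_{km}.
delta_{11} = 1
delta_{22} = 1
delta_{12} = 0
delta_{21} = 0
Result = 1 * 1 - 0 * 0 = 1 - 0 = 1

1


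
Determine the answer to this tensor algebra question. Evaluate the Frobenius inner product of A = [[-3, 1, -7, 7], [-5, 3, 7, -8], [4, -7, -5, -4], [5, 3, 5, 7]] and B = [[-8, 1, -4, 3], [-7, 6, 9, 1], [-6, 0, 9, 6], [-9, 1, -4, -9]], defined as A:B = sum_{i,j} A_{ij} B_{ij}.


A:B = sum over all i,j of A_{ij} * B_{ij}.
Row 1: -3*-8=24, 1*1=1, -7*-4=28, 7*3=21 => row sum = 74
Row 2: -5*-7=35, 3*6=18, 7*9=63, -8*1=-8 => row sum = 108
Row 3: 4*-6=-24, -7*0=0, -5*9=-45, -4*6=-24 => row sum = -93
Row 4: 5*-9=-45, 3*1=3, 5*-4=-20, 7*-9=-63 => row sum = -125
Total = 74 + 108 + -93 + -125 = -36

-36


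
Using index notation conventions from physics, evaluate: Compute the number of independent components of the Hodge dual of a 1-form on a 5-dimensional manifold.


The Hodge dual of a p-form on an n-dimensional manifold is an (n-p)-form.
n = 5, p = 1, so dual degree = 5 - 1 = 4
The number of components is C(n, n-p) = C(5, 4) = 5

5


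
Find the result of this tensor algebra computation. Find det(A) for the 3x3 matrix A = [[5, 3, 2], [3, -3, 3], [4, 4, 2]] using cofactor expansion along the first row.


Expanding along the first row, det(A) = a11*M_11 - a12*M_12 + a13*M_13, where M_1j is the (1,j) minor.
Minor M_11 = -3*2 - 3*4 = -18
Minor M_12 = 3*2 - 3*4 = -6
Minor M_13 = 3*4 - -3*4 = 24
det = 5*(-18) - 3*(-6) + 2*(24)
    = -90 - -18 + 48
    = -24

-24


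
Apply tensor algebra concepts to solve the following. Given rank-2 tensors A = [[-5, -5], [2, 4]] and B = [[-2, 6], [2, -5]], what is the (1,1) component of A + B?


Tensor addition is component-wise: (A + B)_{ij} = A_{ij} + B_{ij}.
A_{11} = -5
B_{11} = -2
(A + B)_{11} = -5 + -2 = -7

-7


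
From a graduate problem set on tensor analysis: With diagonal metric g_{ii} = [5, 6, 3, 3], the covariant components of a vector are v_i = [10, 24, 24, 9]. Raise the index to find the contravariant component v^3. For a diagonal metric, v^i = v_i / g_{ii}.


To raise an index with a diagonal metric: v^i = v_i / g_{ii}.
For index 3: v_3 = 24, g_{33} = 3
v^3 = 24 / 3 = 8

8


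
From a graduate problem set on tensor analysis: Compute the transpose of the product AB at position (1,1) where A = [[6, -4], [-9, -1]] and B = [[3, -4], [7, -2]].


(AB)^T_{ij} = (AB)_{ji} = sum_k A_{jk} B_{ki}.
For i=1, j=1 we need (AB)_{11}:
A_{11} * B_{11} = 6 * 3 = 18
A_{12} * B_{21} = -4 * 7 = -28
Sum = 18 + -28 = -10

-10


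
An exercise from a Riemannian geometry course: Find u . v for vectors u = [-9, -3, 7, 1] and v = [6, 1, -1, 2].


The inner product u . v = sum of u_i * v_i.
Term-by-term: -9 * 6, -3 * 1, 7 * -1, 1 * 2
Products: -54, -3, -7, 2
Sum = -54 + -3 + -7 + 2 = -62

-62


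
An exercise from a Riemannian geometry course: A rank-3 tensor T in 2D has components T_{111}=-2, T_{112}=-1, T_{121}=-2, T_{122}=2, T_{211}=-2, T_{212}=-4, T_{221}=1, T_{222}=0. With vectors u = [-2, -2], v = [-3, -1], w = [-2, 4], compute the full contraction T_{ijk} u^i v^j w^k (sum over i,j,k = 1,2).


S = sum over i,j,k of T_{ijk} u_i v_j w_k. Expanding all 8 terms:
T_{111}*u_1*v_1*w_1 = -2*-2*-3*-2 = 24  (running total: 24)
T_{112}*u_1*v_1*w_2 = -1*-2*-3*4 = -24  (running total: 0)
T_{121}*u_1*v_2*w_1 = -2*-2*-1*-2 = 8  (running total: 8)
T_{122}*u_1*v_2*w_2 = 2*-2*-1*4 = 16  (running total: 24)
T_{211}*u_2*v_1*w_1 = -2*-2*-3*-2 = 24  (running total: 48)
T_{212}*u_2*v_1*w_2 = -4*-2*-3*4 = -96  (running total: -48)
T_{221}*u_2*v_2*w_1 = 1*-2*-1*-2 = -4  (running total: -52)
T_{222}*u_2*v_2*w_2 = 0*-2*-1*4 = 0  (running total: -52)
S = -52

-52
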